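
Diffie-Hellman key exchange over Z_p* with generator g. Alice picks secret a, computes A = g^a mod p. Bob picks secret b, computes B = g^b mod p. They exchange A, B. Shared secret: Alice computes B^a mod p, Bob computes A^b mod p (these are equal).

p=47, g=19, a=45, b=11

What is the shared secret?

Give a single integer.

A = 19^45 mod 47  (bits of 45 = 101101)
  bit 0 = 1: r = r^2 * 19 mod 47 = 1^2 * 19 = 1*19 = 19
  bit 1 = 0: r = r^2 mod 47 = 19^2 = 32
  bit 2 = 1: r = r^2 * 19 mod 47 = 32^2 * 19 = 37*19 = 45
  bit 3 = 1: r = r^2 * 19 mod 47 = 45^2 * 19 = 4*19 = 29
  bit 4 = 0: r = r^2 mod 47 = 29^2 = 42
  bit 5 = 1: r = r^2 * 19 mod 47 = 42^2 * 19 = 25*19 = 5
  -> A = 5
B = 19^11 mod 47  (bits of 11 = 1011)
  bit 0 = 1: r = r^2 * 19 mod 47 = 1^2 * 19 = 1*19 = 19
  bit 1 = 0: r = r^2 mod 47 = 19^2 = 32
  bit 2 = 1: r = r^2 * 19 mod 47 = 32^2 * 19 = 37*19 = 45
  bit 3 = 1: r = r^2 * 19 mod 47 = 45^2 * 19 = 4*19 = 29
  -> B = 29
s = B^a = 29^45 mod 47  (bits of 45 = 101101)
  bit 0 = 1: r = r^2 * 29 mod 47 = 1^2 * 29 = 1*29 = 29
  bit 1 = 0: r = r^2 mod 47 = 29^2 = 42
  bit 2 = 1: r = r^2 * 29 mod 47 = 42^2 * 29 = 25*29 = 20
  bit 3 = 1: r = r^2 * 29 mod 47 = 20^2 * 29 = 24*29 = 38
  bit 4 = 0: r = r^2 mod 47 = 38^2 = 34
  bit 5 = 1: r = r^2 * 29 mod 47 = 34^2 * 29 = 28*29 = 13
  -> s = B^a = 13

Answer: 13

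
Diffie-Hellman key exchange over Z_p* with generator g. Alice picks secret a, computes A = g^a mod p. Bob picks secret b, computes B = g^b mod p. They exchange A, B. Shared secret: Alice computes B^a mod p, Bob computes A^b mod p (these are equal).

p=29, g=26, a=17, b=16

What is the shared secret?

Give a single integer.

Answer: 25

Derivation:
A = 26^17 mod 29  (bits of 17 = 10001)
  bit 0 = 1: r = r^2 * 26 mod 29 = 1^2 * 26 = 1*26 = 26
  bit 1 = 0: r = r^2 mod 29 = 26^2 = 9
  bit 2 = 0: r = r^2 mod 29 = 9^2 = 23
  bit 3 = 0: r = r^2 mod 29 = 23^2 = 7
  bit 4 = 1: r = r^2 * 26 mod 29 = 7^2 * 26 = 20*26 = 27
  -> A = 27
B = 26^16 mod 29  (bits of 16 = 10000)
  bit 0 = 1: r = r^2 * 26 mod 29 = 1^2 * 26 = 1*26 = 26
  bit 1 = 0: r = r^2 mod 29 = 26^2 = 9
  bit 2 = 0: r = r^2 mod 29 = 9^2 = 23
  bit 3 = 0: r = r^2 mod 29 = 23^2 = 7
  bit 4 = 0: r = r^2 mod 29 = 7^2 = 20
  -> B = 20
s = B^a = 20^17 mod 29  (bits of 17 = 10001)
  bit 0 = 1: r = r^2 * 20 mod 29 = 1^2 * 20 = 1*20 = 20
  bit 1 = 0: r = r^2 mod 29 = 20^2 = 23
  bit 2 = 0: r = r^2 mod 29 = 23^2 = 7
  bit 3 = 0: r = r^2 mod 29 = 7^2 = 20
  bit 4 = 1: r = r^2 * 20 mod 29 = 20^2 * 20 = 23*20 = 25
  -> s = B^a = 25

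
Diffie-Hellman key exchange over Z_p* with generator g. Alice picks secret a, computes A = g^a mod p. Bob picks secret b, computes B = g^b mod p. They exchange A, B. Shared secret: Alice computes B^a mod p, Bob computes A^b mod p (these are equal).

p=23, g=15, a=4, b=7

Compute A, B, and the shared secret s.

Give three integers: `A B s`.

Answer: 2 11 13

Derivation:
A = 15^4 mod 23  (bits of 4 = 100)
  bit 0 = 1: r = r^2 * 15 mod 23 = 1^2 * 15 = 1*15 = 15
  bit 1 = 0: r = r^2 mod 23 = 15^2 = 18
  bit 2 = 0: r = r^2 mod 23 = 18^2 = 2
  -> A = 2
B = 15^7 mod 23  (bits of 7 = 111)
  bit 0 = 1: r = r^2 * 15 mod 23 = 1^2 * 15 = 1*15 = 15
  bit 1 = 1: r = r^2 * 15 mod 23 = 15^2 * 15 = 18*15 = 17
  bit 2 = 1: r = r^2 * 15 mod 23 = 17^2 * 15 = 13*15 = 11
  -> B = 11
s = B^a = 11^4 mod 23  (bits of 4 = 100)
  bit 0 = 1: r = r^2 * 11 mod 23 = 1^2 * 11 = 1*11 = 11
  bit 1 = 0: r = r^2 mod 23 = 11^2 = 6
  bit 2 = 0: r = r^2 mod 23 = 6^2 = 13
  -> s = B^a = 13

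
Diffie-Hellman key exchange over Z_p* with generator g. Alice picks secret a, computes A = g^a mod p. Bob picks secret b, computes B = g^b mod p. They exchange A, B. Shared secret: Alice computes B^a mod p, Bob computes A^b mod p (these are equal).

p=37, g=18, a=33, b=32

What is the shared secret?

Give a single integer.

Answer: 10

Derivation:
A = 18^33 mod 37  (bits of 33 = 100001)
  bit 0 = 1: r = r^2 * 18 mod 37 = 1^2 * 18 = 1*18 = 18
  bit 1 = 0: r = r^2 mod 37 = 18^2 = 28
  bit 2 = 0: r = r^2 mod 37 = 28^2 = 7
  bit 3 = 0: r = r^2 mod 37 = 7^2 = 12
  bit 4 = 0: r = r^2 mod 37 = 12^2 = 33
  bit 5 = 1: r = r^2 * 18 mod 37 = 33^2 * 18 = 16*18 = 29
  -> A = 29
B = 18^32 mod 37  (bits of 32 = 100000)
  bit 0 = 1: r = r^2 * 18 mod 37 = 1^2 * 18 = 1*18 = 18
  bit 1 = 0: r = r^2 mod 37 = 18^2 = 28
  bit 2 = 0: r = r^2 mod 37 = 28^2 = 7
  bit 3 = 0: r = r^2 mod 37 = 7^2 = 12
  bit 4 = 0: r = r^2 mod 37 = 12^2 = 33
  bit 5 = 0: r = r^2 mod 37 = 33^2 = 16
  -> B = 16
s = B^a = 16^33 mod 37  (bits of 33 = 100001)
  bit 0 = 1: r = r^2 * 16 mod 37 = 1^2 * 16 = 1*16 = 16
  bit 1 = 0: r = r^2 mod 37 = 16^2 = 34
  bit 2 = 0: r = r^2 mod 37 = 34^2 = 9
  bit 3 = 0: r = r^2 mod 37 = 9^2 = 7
  bit 4 = 0: r = r^2 mod 37 = 7^2 = 12
  bit 5 = 1: r = r^2 * 16 mod 37 = 12^2 * 16 = 33*16 = 10
  -> s = B^a = 10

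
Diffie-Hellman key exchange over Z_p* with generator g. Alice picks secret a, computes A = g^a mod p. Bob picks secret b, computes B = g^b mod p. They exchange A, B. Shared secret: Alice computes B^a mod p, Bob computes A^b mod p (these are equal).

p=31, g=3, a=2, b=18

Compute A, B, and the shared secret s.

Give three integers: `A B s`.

Answer: 9 4 16

Derivation:
A = 3^2 mod 31  (bits of 2 = 10)
  bit 0 = 1: r = r^2 * 3 mod 31 = 1^2 * 3 = 1*3 = 3
  bit 1 = 0: r = r^2 mod 31 = 3^2 = 9
  -> A = 9
B = 3^18 mod 31  (bits of 18 = 10010)
  bit 0 = 1: r = r^2 * 3 mod 31 = 1^2 * 3 = 1*3 = 3
  bit 1 = 0: r = r^2 mod 31 = 3^2 = 9
  bit 2 = 0: r = r^2 mod 31 = 9^2 = 19
  bit 3 = 1: r = r^2 * 3 mod 31 = 19^2 * 3 = 20*3 = 29
  bit 4 = 0: r = r^2 mod 31 = 29^2 = 4
  -> B = 4
s = B^a = 4^2 mod 31  (bits of 2 = 10)
  bit 0 = 1: r = r^2 * 4 mod 31 = 1^2 * 4 = 1*4 = 4
  bit 1 = 0: r = r^2 mod 31 = 4^2 = 16
  -> s = B^a = 16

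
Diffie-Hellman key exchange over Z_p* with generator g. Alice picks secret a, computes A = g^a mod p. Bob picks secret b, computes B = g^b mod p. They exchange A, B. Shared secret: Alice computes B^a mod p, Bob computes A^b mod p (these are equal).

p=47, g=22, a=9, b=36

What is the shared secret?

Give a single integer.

A = 22^9 mod 47  (bits of 9 = 1001)
  bit 0 = 1: r = r^2 * 22 mod 47 = 1^2 * 22 = 1*22 = 22
  bit 1 = 0: r = r^2 mod 47 = 22^2 = 14
  bit 2 = 0: r = r^2 mod 47 = 14^2 = 8
  bit 3 = 1: r = r^2 * 22 mod 47 = 8^2 * 22 = 17*22 = 45
  -> A = 45
B = 22^36 mod 47  (bits of 36 = 100100)
  bit 0 = 1: r = r^2 * 22 mod 47 = 1^2 * 22 = 1*22 = 22
  bit 1 = 0: r = r^2 mod 47 = 22^2 = 14
  bit 2 = 0: r = r^2 mod 47 = 14^2 = 8
  bit 3 = 1: r = r^2 * 22 mod 47 = 8^2 * 22 = 17*22 = 45
  bit 4 = 0: r = r^2 mod 47 = 45^2 = 4
  bit 5 = 0: r = r^2 mod 47 = 4^2 = 16
  -> B = 16
s = B^a = 16^9 mod 47  (bits of 9 = 1001)
  bit 0 = 1: r = r^2 * 16 mod 47 = 1^2 * 16 = 1*16 = 16
  bit 1 = 0: r = r^2 mod 47 = 16^2 = 21
  bit 2 = 0: r = r^2 mod 47 = 21^2 = 18
  bit 3 = 1: r = r^2 * 16 mod 47 = 18^2 * 16 = 42*16 = 14
  -> s = B^a = 14

Answer: 14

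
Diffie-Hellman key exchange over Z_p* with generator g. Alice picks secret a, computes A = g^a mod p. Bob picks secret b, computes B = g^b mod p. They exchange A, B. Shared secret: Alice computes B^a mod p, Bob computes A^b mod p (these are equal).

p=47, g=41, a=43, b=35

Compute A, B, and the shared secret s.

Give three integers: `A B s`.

A = 41^43 mod 47  (bits of 43 = 101011)
  bit 0 = 1: r = r^2 * 41 mod 47 = 1^2 * 41 = 1*41 = 41
  bit 1 = 0: r = r^2 mod 47 = 41^2 = 36
  bit 2 = 1: r = r^2 * 41 mod 47 = 36^2 * 41 = 27*41 = 26
  bit 3 = 0: r = r^2 mod 47 = 26^2 = 18
  bit 4 = 1: r = r^2 * 41 mod 47 = 18^2 * 41 = 42*41 = 30
  bit 5 = 1: r = r^2 * 41 mod 47 = 30^2 * 41 = 7*41 = 5
  -> A = 5
B = 41^35 mod 47  (bits of 35 = 100011)
  bit 0 = 1: r = r^2 * 41 mod 47 = 1^2 * 41 = 1*41 = 41
  bit 1 = 0: r = r^2 mod 47 = 41^2 = 36
  bit 2 = 0: r = r^2 mod 47 = 36^2 = 27
  bit 3 = 0: r = r^2 mod 47 = 27^2 = 24
  bit 4 = 1: r = r^2 * 41 mod 47 = 24^2 * 41 = 12*41 = 22
  bit 5 = 1: r = r^2 * 41 mod 47 = 22^2 * 41 = 14*41 = 10
  -> B = 10
s = B^a = 10^43 mod 47  (bits of 43 = 101011)
  bit 0 = 1: r = r^2 * 10 mod 47 = 1^2 * 10 = 1*10 = 10
  bit 1 = 0: r = r^2 mod 47 = 10^2 = 6
  bit 2 = 1: r = r^2 * 10 mod 47 = 6^2 * 10 = 36*10 = 31
  bit 3 = 0: r = r^2 mod 47 = 31^2 = 21
  bit 4 = 1: r = r^2 * 10 mod 47 = 21^2 * 10 = 18*10 = 39
  bit 5 = 1: r = r^2 * 10 mod 47 = 39^2 * 10 = 17*10 = 29
  -> s = B^a = 29

Answer: 5 10 29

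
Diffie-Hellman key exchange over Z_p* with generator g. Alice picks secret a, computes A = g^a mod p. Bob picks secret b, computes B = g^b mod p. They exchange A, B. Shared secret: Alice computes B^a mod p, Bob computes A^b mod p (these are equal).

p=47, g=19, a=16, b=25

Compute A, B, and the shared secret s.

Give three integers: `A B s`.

Answer: 36 15 27

Derivation:
A = 19^16 mod 47  (bits of 16 = 10000)
  bit 0 = 1: r = r^2 * 19 mod 47 = 1^2 * 19 = 1*19 = 19
  bit 1 = 0: r = r^2 mod 47 = 19^2 = 32
  bit 2 = 0: r = r^2 mod 47 = 32^2 = 37
  bit 3 = 0: r = r^2 mod 47 = 37^2 = 6
  bit 4 = 0: r = r^2 mod 47 = 6^2 = 36
  -> A = 36
B = 19^25 mod 47  (bits of 25 = 11001)
  bit 0 = 1: r = r^2 * 19 mod 47 = 1^2 * 19 = 1*19 = 19
  bit 1 = 1: r = r^2 * 19 mod 47 = 19^2 * 19 = 32*19 = 44
  bit 2 = 0: r = r^2 mod 47 = 44^2 = 9
  bit 3 = 0: r = r^2 mod 47 = 9^2 = 34
  bit 4 = 1: r = r^2 * 19 mod 47 = 34^2 * 19 = 28*19 = 15
  -> B = 15
s = B^a = 15^16 mod 47  (bits of 16 = 10000)
  bit 0 = 1: r = r^2 * 15 mod 47 = 1^2 * 15 = 1*15 = 15
  bit 1 = 0: r = r^2 mod 47 = 15^2 = 37
  bit 2 = 0: r = r^2 mod 47 = 37^2 = 6
  bit 3 = 0: r = r^2 mod 47 = 6^2 = 36
  bit 4 = 0: r = r^2 mod 47 = 36^2 = 27
  -> s = B^a = 27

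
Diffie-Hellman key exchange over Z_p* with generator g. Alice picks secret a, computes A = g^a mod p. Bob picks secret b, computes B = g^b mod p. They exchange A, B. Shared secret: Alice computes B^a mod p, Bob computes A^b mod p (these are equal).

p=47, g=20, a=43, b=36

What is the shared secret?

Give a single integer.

Answer: 21

Derivation:
A = 20^43 mod 47  (bits of 43 = 101011)
  bit 0 = 1: r = r^2 * 20 mod 47 = 1^2 * 20 = 1*20 = 20
  bit 1 = 0: r = r^2 mod 47 = 20^2 = 24
  bit 2 = 1: r = r^2 * 20 mod 47 = 24^2 * 20 = 12*20 = 5
  bit 3 = 0: r = r^2 mod 47 = 5^2 = 25
  bit 4 = 1: r = r^2 * 20 mod 47 = 25^2 * 20 = 14*20 = 45
  bit 5 = 1: r = r^2 * 20 mod 47 = 45^2 * 20 = 4*20 = 33
  -> A = 33
B = 20^36 mod 47  (bits of 36 = 100100)
  bit 0 = 1: r = r^2 * 20 mod 47 = 1^2 * 20 = 1*20 = 20
  bit 1 = 0: r = r^2 mod 47 = 20^2 = 24
  bit 2 = 0: r = r^2 mod 47 = 24^2 = 12
  bit 3 = 1: r = r^2 * 20 mod 47 = 12^2 * 20 = 3*20 = 13
  bit 4 = 0: r = r^2 mod 47 = 13^2 = 28
  bit 5 = 0: r = r^2 mod 47 = 28^2 = 32
  -> B = 32
s = B^a = 32^43 mod 47  (bits of 43 = 101011)
  bit 0 = 1: r = r^2 * 32 mod 47 = 1^2 * 32 = 1*32 = 32
  bit 1 = 0: r = r^2 mod 47 = 32^2 = 37
  bit 2 = 1: r = r^2 * 32 mod 47 = 37^2 * 32 = 6*32 = 4
  bit 3 = 0: r = r^2 mod 47 = 4^2 = 16
  bit 4 = 1: r = r^2 * 32 mod 47 = 16^2 * 32 = 21*32 = 14
  bit 5 = 1: r = r^2 * 32 mod 47 = 14^2 * 32 = 8*32 = 21
  -> s = B^a = 21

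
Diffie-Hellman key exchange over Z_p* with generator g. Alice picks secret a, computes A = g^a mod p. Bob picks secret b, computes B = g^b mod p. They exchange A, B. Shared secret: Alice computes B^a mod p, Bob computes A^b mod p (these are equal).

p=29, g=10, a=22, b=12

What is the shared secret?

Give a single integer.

Answer: 20

Derivation:
A = 10^22 mod 29  (bits of 22 = 10110)
  bit 0 = 1: r = r^2 * 10 mod 29 = 1^2 * 10 = 1*10 = 10
  bit 1 = 0: r = r^2 mod 29 = 10^2 = 13
  bit 2 = 1: r = r^2 * 10 mod 29 = 13^2 * 10 = 24*10 = 8
  bit 3 = 1: r = r^2 * 10 mod 29 = 8^2 * 10 = 6*10 = 2
  bit 4 = 0: r = r^2 mod 29 = 2^2 = 4
  -> A = 4
B = 10^12 mod 29  (bits of 12 = 1100)
  bit 0 = 1: r = r^2 * 10 mod 29 = 1^2 * 10 = 1*10 = 10
  bit 1 = 1: r = r^2 * 10 mod 29 = 10^2 * 10 = 13*10 = 14
  bit 2 = 0: r = r^2 mod 29 = 14^2 = 22
  bit 3 = 0: r = r^2 mod 29 = 22^2 = 20
  -> B = 20
s = B^a = 20^22 mod 29  (bits of 22 = 10110)
  bit 0 = 1: r = r^2 * 20 mod 29 = 1^2 * 20 = 1*20 = 20
  bit 1 = 0: r = r^2 mod 29 = 20^2 = 23
  bit 2 = 1: r = r^2 * 20 mod 29 = 23^2 * 20 = 7*20 = 24
  bit 3 = 1: r = r^2 * 20 mod 29 = 24^2 * 20 = 25*20 = 7
  bit 4 = 0: r = r^2 mod 29 = 7^2 = 20
  -> s = B^a = 20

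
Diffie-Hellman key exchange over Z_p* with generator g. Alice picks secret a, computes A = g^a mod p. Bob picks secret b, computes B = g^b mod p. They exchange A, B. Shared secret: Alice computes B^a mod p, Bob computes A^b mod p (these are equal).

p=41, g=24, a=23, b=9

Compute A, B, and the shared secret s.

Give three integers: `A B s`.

Answer: 34 15 28

Derivation:
A = 24^23 mod 41  (bits of 23 = 10111)
  bit 0 = 1: r = r^2 * 24 mod 41 = 1^2 * 24 = 1*24 = 24
  bit 1 = 0: r = r^2 mod 41 = 24^2 = 2
  bit 2 = 1: r = r^2 * 24 mod 41 = 2^2 * 24 = 4*24 = 14
  bit 3 = 1: r = r^2 * 24 mod 41 = 14^2 * 24 = 32*24 = 30
  bit 4 = 1: r = r^2 * 24 mod 41 = 30^2 * 24 = 39*24 = 34
  -> A = 34
B = 24^9 mod 41  (bits of 9 = 1001)
  bit 0 = 1: r = r^2 * 24 mod 41 = 1^2 * 24 = 1*24 = 24
  bit 1 = 0: r = r^2 mod 41 = 24^2 = 2
  bit 2 = 0: r = r^2 mod 41 = 2^2 = 4
  bit 3 = 1: r = r^2 * 24 mod 41 = 4^2 * 24 = 16*24 = 15
  -> B = 15
s = B^a = 15^23 mod 41  (bits of 23 = 10111)
  bit 0 = 1: r = r^2 * 15 mod 41 = 1^2 * 15 = 1*15 = 15
  bit 1 = 0: r = r^2 mod 41 = 15^2 = 20
  bit 2 = 1: r = r^2 * 15 mod 41 = 20^2 * 15 = 31*15 = 14
  bit 3 = 1: r = r^2 * 15 mod 41 = 14^2 * 15 = 32*15 = 29
  bit 4 = 1: r = r^2 * 15 mod 41 = 29^2 * 15 = 21*15 = 28
  -> s = B^a = 28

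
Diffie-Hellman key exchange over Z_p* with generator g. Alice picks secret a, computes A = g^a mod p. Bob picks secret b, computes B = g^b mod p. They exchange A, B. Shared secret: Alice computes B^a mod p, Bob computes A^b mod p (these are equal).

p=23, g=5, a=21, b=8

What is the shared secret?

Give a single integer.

Answer: 13

Derivation:
A = 5^21 mod 23  (bits of 21 = 10101)
  bit 0 = 1: r = r^2 * 5 mod 23 = 1^2 * 5 = 1*5 = 5
  bit 1 = 0: r = r^2 mod 23 = 5^2 = 2
  bit 2 = 1: r = r^2 * 5 mod 23 = 2^2 * 5 = 4*5 = 20
  bit 3 = 0: r = r^2 mod 23 = 20^2 = 9
  bit 4 = 1: r = r^2 * 5 mod 23 = 9^2 * 5 = 12*5 = 14
  -> A = 14
B = 5^8 mod 23  (bits of 8 = 1000)
  bit 0 = 1: r = r^2 * 5 mod 23 = 1^2 * 5 = 1*5 = 5
  bit 1 = 0: r = r^2 mod 23 = 5^2 = 2
  bit 2 = 0: r = r^2 mod 23 = 2^2 = 4
  bit 3 = 0: r = r^2 mod 23 = 4^2 = 16
  -> B = 16
s = B^a = 16^21 mod 23  (bits of 21 = 10101)
  bit 0 = 1: r = r^2 * 16 mod 23 = 1^2 * 16 = 1*16 = 16
  bit 1 = 0: r = r^2 mod 23 = 16^2 = 3
  bit 2 = 1: r = r^2 * 16 mod 23 = 3^2 * 16 = 9*16 = 6
  bit 3 = 0: r = r^2 mod 23 = 6^2 = 13
  bit 4 = 1: r = r^2 * 16 mod 23 = 13^2 * 16 = 8*16 = 13
  -> s = B^a = 13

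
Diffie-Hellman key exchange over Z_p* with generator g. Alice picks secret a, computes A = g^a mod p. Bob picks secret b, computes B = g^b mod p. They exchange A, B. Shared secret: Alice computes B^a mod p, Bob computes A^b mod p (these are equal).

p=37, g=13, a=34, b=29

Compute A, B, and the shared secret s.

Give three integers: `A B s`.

Answer: 30 22 25

Derivation:
A = 13^34 mod 37  (bits of 34 = 100010)
  bit 0 = 1: r = r^2 * 13 mod 37 = 1^2 * 13 = 1*13 = 13
  bit 1 = 0: r = r^2 mod 37 = 13^2 = 21
  bit 2 = 0: r = r^2 mod 37 = 21^2 = 34
  bit 3 = 0: r = r^2 mod 37 = 34^2 = 9
  bit 4 = 1: r = r^2 * 13 mod 37 = 9^2 * 13 = 7*13 = 17
  bit 5 = 0: r = r^2 mod 37 = 17^2 = 30
  -> A = 30
B = 13^29 mod 37  (bits of 29 = 11101)
  bit 0 = 1: r = r^2 * 13 mod 37 = 1^2 * 13 = 1*13 = 13
  bit 1 = 1: r = r^2 * 13 mod 37 = 13^2 * 13 = 21*13 = 14
  bit 2 = 1: r = r^2 * 13 mod 37 = 14^2 * 13 = 11*13 = 32
  bit 3 = 0: r = r^2 mod 37 = 32^2 = 25
  bit 4 = 1: r = r^2 * 13 mod 37 = 25^2 * 13 = 33*13 = 22
  -> B = 22
s = B^a = 22^34 mod 37  (bits of 34 = 100010)
  bit 0 = 1: r = r^2 * 22 mod 37 = 1^2 * 22 = 1*22 = 22
  bit 1 = 0: r = r^2 mod 37 = 22^2 = 3
  bit 2 = 0: r = r^2 mod 37 = 3^2 = 9
  bit 3 = 0: r = r^2 mod 37 = 9^2 = 7
  bit 4 = 1: r = r^2 * 22 mod 37 = 7^2 * 22 = 12*22 = 5
  bit 5 = 0: r = r^2 mod 37 = 5^2 = 25
  -> s = B^a = 25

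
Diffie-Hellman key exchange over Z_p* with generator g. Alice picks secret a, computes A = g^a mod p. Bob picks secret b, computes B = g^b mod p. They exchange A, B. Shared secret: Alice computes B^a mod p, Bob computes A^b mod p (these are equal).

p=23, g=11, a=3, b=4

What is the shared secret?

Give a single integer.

Answer: 12

Derivation:
A = 11^3 mod 23  (bits of 3 = 11)
  bit 0 = 1: r = r^2 * 11 mod 23 = 1^2 * 11 = 1*11 = 11
  bit 1 = 1: r = r^2 * 11 mod 23 = 11^2 * 11 = 6*11 = 20
  -> A = 20
B = 11^4 mod 23  (bits of 4 = 100)
  bit 0 = 1: r = r^2 * 11 mod 23 = 1^2 * 11 = 1*11 = 11
  bit 1 = 0: r = r^2 mod 23 = 11^2 = 6
  bit 2 = 0: r = r^2 mod 23 = 6^2 = 13
  -> B = 13
s = B^a = 13^3 mod 23  (bits of 3 = 11)
  bit 0 = 1: r = r^2 * 13 mod 23 = 1^2 * 13 = 1*13 = 13
  bit 1 = 1: r = r^2 * 13 mod 23 = 13^2 * 13 = 8*13 = 12
  -> s = B^a = 12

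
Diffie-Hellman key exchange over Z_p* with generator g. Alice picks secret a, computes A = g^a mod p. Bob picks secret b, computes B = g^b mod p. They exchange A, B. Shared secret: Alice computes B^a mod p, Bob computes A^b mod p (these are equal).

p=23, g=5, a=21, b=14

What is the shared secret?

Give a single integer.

A = 5^21 mod 23  (bits of 21 = 10101)
  bit 0 = 1: r = r^2 * 5 mod 23 = 1^2 * 5 = 1*5 = 5
  bit 1 = 0: r = r^2 mod 23 = 5^2 = 2
  bit 2 = 1: r = r^2 * 5 mod 23 = 2^2 * 5 = 4*5 = 20
  bit 3 = 0: r = r^2 mod 23 = 20^2 = 9
  bit 4 = 1: r = r^2 * 5 mod 23 = 9^2 * 5 = 12*5 = 14
  -> A = 14
B = 5^14 mod 23  (bits of 14 = 1110)
  bit 0 = 1: r = r^2 * 5 mod 23 = 1^2 * 5 = 1*5 = 5
  bit 1 = 1: r = r^2 * 5 mod 23 = 5^2 * 5 = 2*5 = 10
  bit 2 = 1: r = r^2 * 5 mod 23 = 10^2 * 5 = 8*5 = 17
  bit 3 = 0: r = r^2 mod 23 = 17^2 = 13
  -> B = 13
s = B^a = 13^21 mod 23  (bits of 21 = 10101)
  bit 0 = 1: r = r^2 * 13 mod 23 = 1^2 * 13 = 1*13 = 13
  bit 1 = 0: r = r^2 mod 23 = 13^2 = 8
  bit 2 = 1: r = r^2 * 13 mod 23 = 8^2 * 13 = 18*13 = 4
  bit 3 = 0: r = r^2 mod 23 = 4^2 = 16
  bit 4 = 1: r = r^2 * 13 mod 23 = 16^2 * 13 = 3*13 = 16
  -> s = B^a = 16

Answer: 16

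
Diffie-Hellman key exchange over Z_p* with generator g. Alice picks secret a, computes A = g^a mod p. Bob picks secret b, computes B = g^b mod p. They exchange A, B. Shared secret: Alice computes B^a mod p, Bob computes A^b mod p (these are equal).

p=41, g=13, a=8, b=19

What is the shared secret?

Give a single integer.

Answer: 37

Derivation:
A = 13^8 mod 41  (bits of 8 = 1000)
  bit 0 = 1: r = r^2 * 13 mod 41 = 1^2 * 13 = 1*13 = 13
  bit 1 = 0: r = r^2 mod 41 = 13^2 = 5
  bit 2 = 0: r = r^2 mod 41 = 5^2 = 25
  bit 3 = 0: r = r^2 mod 41 = 25^2 = 10
  -> A = 10
B = 13^19 mod 41  (bits of 19 = 10011)
  bit 0 = 1: r = r^2 * 13 mod 41 = 1^2 * 13 = 1*13 = 13
  bit 1 = 0: r = r^2 mod 41 = 13^2 = 5
  bit 2 = 0: r = r^2 mod 41 = 5^2 = 25
  bit 3 = 1: r = r^2 * 13 mod 41 = 25^2 * 13 = 10*13 = 7
  bit 4 = 1: r = r^2 * 13 mod 41 = 7^2 * 13 = 8*13 = 22
  -> B = 22
s = B^a = 22^8 mod 41  (bits of 8 = 1000)
  bit 0 = 1: r = r^2 * 22 mod 41 = 1^2 * 22 = 1*22 = 22
  bit 1 = 0: r = r^2 mod 41 = 22^2 = 33
  bit 2 = 0: r = r^2 mod 41 = 33^2 = 23
  bit 3 = 0: r = r^2 mod 41 = 23^2 = 37
  -> s = B^a = 37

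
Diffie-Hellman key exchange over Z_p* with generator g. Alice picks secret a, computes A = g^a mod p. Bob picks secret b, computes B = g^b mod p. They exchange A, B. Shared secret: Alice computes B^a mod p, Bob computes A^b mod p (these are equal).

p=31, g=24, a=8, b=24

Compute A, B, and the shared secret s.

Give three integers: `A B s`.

Answer: 10 8 16

Derivation:
A = 24^8 mod 31  (bits of 8 = 1000)
  bit 0 = 1: r = r^2 * 24 mod 31 = 1^2 * 24 = 1*24 = 24
  bit 1 = 0: r = r^2 mod 31 = 24^2 = 18
  bit 2 = 0: r = r^2 mod 31 = 18^2 = 14
  bit 3 = 0: r = r^2 mod 31 = 14^2 = 10
  -> A = 10
B = 24^24 mod 31  (bits of 24 = 11000)
  bit 0 = 1: r = r^2 * 24 mod 31 = 1^2 * 24 = 1*24 = 24
  bit 1 = 1: r = r^2 * 24 mod 31 = 24^2 * 24 = 18*24 = 29
  bit 2 = 0: r = r^2 mod 31 = 29^2 = 4
  bit 3 = 0: r = r^2 mod 31 = 4^2 = 16
  bit 4 = 0: r = r^2 mod 31 = 16^2 = 8
  -> B = 8
s = B^a = 8^8 mod 31  (bits of 8 = 1000)
  bit 0 = 1: r = r^2 * 8 mod 31 = 1^2 * 8 = 1*8 = 8
  bit 1 = 0: r = r^2 mod 31 = 8^2 = 2
  bit 2 = 0: r = r^2 mod 31 = 2^2 = 4
  bit 3 = 0: r = r^2 mod 31 = 4^2 = 16
  -> s = B^a = 16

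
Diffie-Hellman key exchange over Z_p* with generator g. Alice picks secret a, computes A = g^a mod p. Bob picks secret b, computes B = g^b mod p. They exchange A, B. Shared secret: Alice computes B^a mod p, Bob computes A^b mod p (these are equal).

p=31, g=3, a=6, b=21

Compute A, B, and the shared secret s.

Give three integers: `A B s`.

Answer: 16 15 16

Derivation:
A = 3^6 mod 31  (bits of 6 = 110)
  bit 0 = 1: r = r^2 * 3 mod 31 = 1^2 * 3 = 1*3 = 3
  bit 1 = 1: r = r^2 * 3 mod 31 = 3^2 * 3 = 9*3 = 27
  bit 2 = 0: r = r^2 mod 31 = 27^2 = 16
  -> A = 16
B = 3^21 mod 31  (bits of 21 = 10101)
  bit 0 = 1: r = r^2 * 3 mod 31 = 1^2 * 3 = 1*3 = 3
  bit 1 = 0: r = r^2 mod 31 = 3^2 = 9
  bit 2 = 1: r = r^2 * 3 mod 31 = 9^2 * 3 = 19*3 = 26
  bit 3 = 0: r = r^2 mod 31 = 26^2 = 25
  bit 4 = 1: r = r^2 * 3 mod 31 = 25^2 * 3 = 5*3 = 15
  -> B = 15
s = B^a = 15^6 mod 31  (bits of 6 = 110)
  bit 0 = 1: r = r^2 * 15 mod 31 = 1^2 * 15 = 1*15 = 15
  bit 1 = 1: r = r^2 * 15 mod 31 = 15^2 * 15 = 8*15 = 27
  bit 2 = 0: r = r^2 mod 31 = 27^2 = 16
  -> s = B^a = 16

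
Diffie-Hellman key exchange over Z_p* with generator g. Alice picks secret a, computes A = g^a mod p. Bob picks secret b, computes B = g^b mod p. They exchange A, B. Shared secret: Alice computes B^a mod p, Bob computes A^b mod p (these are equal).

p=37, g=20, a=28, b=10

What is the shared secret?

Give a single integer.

A = 20^28 mod 37  (bits of 28 = 11100)
  bit 0 = 1: r = r^2 * 20 mod 37 = 1^2 * 20 = 1*20 = 20
  bit 1 = 1: r = r^2 * 20 mod 37 = 20^2 * 20 = 30*20 = 8
  bit 2 = 1: r = r^2 * 20 mod 37 = 8^2 * 20 = 27*20 = 22
  bit 3 = 0: r = r^2 mod 37 = 22^2 = 3
  bit 4 = 0: r = r^2 mod 37 = 3^2 = 9
  -> A = 9
B = 20^10 mod 37  (bits of 10 = 1010)
  bit 0 = 1: r = r^2 * 20 mod 37 = 1^2 * 20 = 1*20 = 20
  bit 1 = 0: r = r^2 mod 37 = 20^2 = 30
  bit 2 = 1: r = r^2 * 20 mod 37 = 30^2 * 20 = 12*20 = 18
  bit 3 = 0: r = r^2 mod 37 = 18^2 = 28
  -> B = 28
s = B^a = 28^28 mod 37  (bits of 28 = 11100)
  bit 0 = 1: r = r^2 * 28 mod 37 = 1^2 * 28 = 1*28 = 28
  bit 1 = 1: r = r^2 * 28 mod 37 = 28^2 * 28 = 7*28 = 11
  bit 2 = 1: r = r^2 * 28 mod 37 = 11^2 * 28 = 10*28 = 21
  bit 3 = 0: r = r^2 mod 37 = 21^2 = 34
  bit 4 = 0: r = r^2 mod 37 = 34^2 = 9
  -> s = B^a = 9

Answer: 9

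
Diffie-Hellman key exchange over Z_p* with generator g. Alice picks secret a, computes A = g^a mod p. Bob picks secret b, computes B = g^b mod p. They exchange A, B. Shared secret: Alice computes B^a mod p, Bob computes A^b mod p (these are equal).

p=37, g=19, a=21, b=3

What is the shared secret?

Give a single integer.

A = 19^21 mod 37  (bits of 21 = 10101)
  bit 0 = 1: r = r^2 * 19 mod 37 = 1^2 * 19 = 1*19 = 19
  bit 1 = 0: r = r^2 mod 37 = 19^2 = 28
  bit 2 = 1: r = r^2 * 19 mod 37 = 28^2 * 19 = 7*19 = 22
  bit 3 = 0: r = r^2 mod 37 = 22^2 = 3
  bit 4 = 1: r = r^2 * 19 mod 37 = 3^2 * 19 = 9*19 = 23
  -> A = 23
B = 19^3 mod 37  (bits of 3 = 11)
  bit 0 = 1: r = r^2 * 19 mod 37 = 1^2 * 19 = 1*19 = 19
  bit 1 = 1: r = r^2 * 19 mod 37 = 19^2 * 19 = 28*19 = 14
  -> B = 14
s = B^a = 14^21 mod 37  (bits of 21 = 10101)
  bit 0 = 1: r = r^2 * 14 mod 37 = 1^2 * 14 = 1*14 = 14
  bit 1 = 0: r = r^2 mod 37 = 14^2 = 11
  bit 2 = 1: r = r^2 * 14 mod 37 = 11^2 * 14 = 10*14 = 29
  bit 3 = 0: r = r^2 mod 37 = 29^2 = 27
  bit 4 = 1: r = r^2 * 14 mod 37 = 27^2 * 14 = 26*14 = 31
  -> s = B^a = 31

Answer: 31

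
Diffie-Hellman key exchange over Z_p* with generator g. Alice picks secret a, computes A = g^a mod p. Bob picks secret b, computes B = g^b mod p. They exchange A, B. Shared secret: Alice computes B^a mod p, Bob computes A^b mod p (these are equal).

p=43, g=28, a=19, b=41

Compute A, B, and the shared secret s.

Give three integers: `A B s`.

Answer: 30 20 33

Derivation:
A = 28^19 mod 43  (bits of 19 = 10011)
  bit 0 = 1: r = r^2 * 28 mod 43 = 1^2 * 28 = 1*28 = 28
  bit 1 = 0: r = r^2 mod 43 = 28^2 = 10
  bit 2 = 0: r = r^2 mod 43 = 10^2 = 14
  bit 3 = 1: r = r^2 * 28 mod 43 = 14^2 * 28 = 24*28 = 27
  bit 4 = 1: r = r^2 * 28 mod 43 = 27^2 * 28 = 41*28 = 30
  -> A = 30
B = 28^41 mod 43  (bits of 41 = 101001)
  bit 0 = 1: r = r^2 * 28 mod 43 = 1^2 * 28 = 1*28 = 28
  bit 1 = 0: r = r^2 mod 43 = 28^2 = 10
  bit 2 = 1: r = r^2 * 28 mod 43 = 10^2 * 28 = 14*28 = 5
  bit 3 = 0: r = r^2 mod 43 = 5^2 = 25
  bit 4 = 0: r = r^2 mod 43 = 25^2 = 23
  bit 5 = 1: r = r^2 * 28 mod 43 = 23^2 * 28 = 13*28 = 20
  -> B = 20
s = B^a = 20^19 mod 43  (bits of 19 = 10011)
  bit 0 = 1: r = r^2 * 20 mod 43 = 1^2 * 20 = 1*20 = 20
  bit 1 = 0: r = r^2 mod 43 = 20^2 = 13
  bit 2 = 0: r = r^2 mod 43 = 13^2 = 40
  bit 3 = 1: r = r^2 * 20 mod 43 = 40^2 * 20 = 9*20 = 8
  bit 4 = 1: r = r^2 * 20 mod 43 = 8^2 * 20 = 21*20 = 33
  -> s = B^a = 33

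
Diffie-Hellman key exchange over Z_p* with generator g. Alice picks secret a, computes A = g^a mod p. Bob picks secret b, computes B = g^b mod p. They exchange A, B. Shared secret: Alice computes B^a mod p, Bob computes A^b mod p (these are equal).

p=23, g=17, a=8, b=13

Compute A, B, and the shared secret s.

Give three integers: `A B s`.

Answer: 18 10 2

Derivation:
A = 17^8 mod 23  (bits of 8 = 1000)
  bit 0 = 1: r = r^2 * 17 mod 23 = 1^2 * 17 = 1*17 = 17
  bit 1 = 0: r = r^2 mod 23 = 17^2 = 13
  bit 2 = 0: r = r^2 mod 23 = 13^2 = 8
  bit 3 = 0: r = r^2 mod 23 = 8^2 = 18
  -> A = 18
B = 17^13 mod 23  (bits of 13 = 1101)
  bit 0 = 1: r = r^2 * 17 mod 23 = 1^2 * 17 = 1*17 = 17
  bit 1 = 1: r = r^2 * 17 mod 23 = 17^2 * 17 = 13*17 = 14
  bit 2 = 0: r = r^2 mod 23 = 14^2 = 12
  bit 3 = 1: r = r^2 * 17 mod 23 = 12^2 * 17 = 6*17 = 10
  -> B = 10
s = B^a = 10^8 mod 23  (bits of 8 = 1000)
  bit 0 = 1: r = r^2 * 10 mod 23 = 1^2 * 10 = 1*10 = 10
  bit 1 = 0: r = r^2 mod 23 = 10^2 = 8
  bit 2 = 0: r = r^2 mod 23 = 8^2 = 18
  bit 3 = 0: r = r^2 mod 23 = 18^2 = 2
  -> s = B^a = 2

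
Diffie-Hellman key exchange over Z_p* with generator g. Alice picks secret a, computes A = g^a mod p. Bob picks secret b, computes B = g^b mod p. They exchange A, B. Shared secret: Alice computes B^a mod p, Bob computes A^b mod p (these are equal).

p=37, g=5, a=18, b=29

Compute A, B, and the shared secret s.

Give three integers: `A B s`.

Answer: 36 35 36

Derivation:
A = 5^18 mod 37  (bits of 18 = 10010)
  bit 0 = 1: r = r^2 * 5 mod 37 = 1^2 * 5 = 1*5 = 5
  bit 1 = 0: r = r^2 mod 37 = 5^2 = 25
  bit 2 = 0: r = r^2 mod 37 = 25^2 = 33
  bit 3 = 1: r = r^2 * 5 mod 37 = 33^2 * 5 = 16*5 = 6
  bit 4 = 0: r = r^2 mod 37 = 6^2 = 36
  -> A = 36
B = 5^29 mod 37  (bits of 29 = 11101)
  bit 0 = 1: r = r^2 * 5 mod 37 = 1^2 * 5 = 1*5 = 5
  bit 1 = 1: r = r^2 * 5 mod 37 = 5^2 * 5 = 25*5 = 14
  bit 2 = 1: r = r^2 * 5 mod 37 = 14^2 * 5 = 11*5 = 18
  bit 3 = 0: r = r^2 mod 37 = 18^2 = 28
  bit 4 = 1: r = r^2 * 5 mod 37 = 28^2 * 5 = 7*5 = 35
  -> B = 35
s = B^a = 35^18 mod 37  (bits of 18 = 10010)
  bit 0 = 1: r = r^2 * 35 mod 37 = 1^2 * 35 = 1*35 = 35
  bit 1 = 0: r = r^2 mod 37 = 35^2 = 4
  bit 2 = 0: r = r^2 mod 37 = 4^2 = 16
  bit 3 = 1: r = r^2 * 35 mod 37 = 16^2 * 35 = 34*35 = 6
  bit 4 = 0: r = r^2 mod 37 = 6^2 = 36
  -> s = B^a = 36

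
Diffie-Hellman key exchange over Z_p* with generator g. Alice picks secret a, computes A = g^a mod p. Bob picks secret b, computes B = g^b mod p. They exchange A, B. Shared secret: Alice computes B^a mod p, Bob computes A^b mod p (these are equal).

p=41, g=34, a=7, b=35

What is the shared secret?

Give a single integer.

A = 34^7 mod 41  (bits of 7 = 111)
  bit 0 = 1: r = r^2 * 34 mod 41 = 1^2 * 34 = 1*34 = 34
  bit 1 = 1: r = r^2 * 34 mod 41 = 34^2 * 34 = 8*34 = 26
  bit 2 = 1: r = r^2 * 34 mod 41 = 26^2 * 34 = 20*34 = 24
  -> A = 24
B = 34^35 mod 41  (bits of 35 = 100011)
  bit 0 = 1: r = r^2 * 34 mod 41 = 1^2 * 34 = 1*34 = 34
  bit 1 = 0: r = r^2 mod 41 = 34^2 = 8
  bit 2 = 0: r = r^2 mod 41 = 8^2 = 23
  bit 3 = 0: r = r^2 mod 41 = 23^2 = 37
  bit 4 = 1: r = r^2 * 34 mod 41 = 37^2 * 34 = 16*34 = 11
  bit 5 = 1: r = r^2 * 34 mod 41 = 11^2 * 34 = 39*34 = 14
  -> B = 14
s = B^a = 14^7 mod 41  (bits of 7 = 111)
  bit 0 = 1: r = r^2 * 14 mod 41 = 1^2 * 14 = 1*14 = 14
  bit 1 = 1: r = r^2 * 14 mod 41 = 14^2 * 14 = 32*14 = 38
  bit 2 = 1: r = r^2 * 14 mod 41 = 38^2 * 14 = 9*14 = 3
  -> s = B^a = 3

Answer: 3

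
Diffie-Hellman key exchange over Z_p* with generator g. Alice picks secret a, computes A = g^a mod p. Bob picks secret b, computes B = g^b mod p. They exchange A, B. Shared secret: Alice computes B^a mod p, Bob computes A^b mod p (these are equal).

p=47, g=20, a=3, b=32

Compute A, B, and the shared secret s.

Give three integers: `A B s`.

A = 20^3 mod 47  (bits of 3 = 11)
  bit 0 = 1: r = r^2 * 20 mod 47 = 1^2 * 20 = 1*20 = 20
  bit 1 = 1: r = r^2 * 20 mod 47 = 20^2 * 20 = 24*20 = 10
  -> A = 10
B = 20^32 mod 47  (bits of 32 = 100000)
  bit 0 = 1: r = r^2 * 20 mod 47 = 1^2 * 20 = 1*20 = 20
  bit 1 = 0: r = r^2 mod 47 = 20^2 = 24
  bit 2 = 0: r = r^2 mod 47 = 24^2 = 12
  bit 3 = 0: r = r^2 mod 47 = 12^2 = 3
  bit 4 = 0: r = r^2 mod 47 = 3^2 = 9
  bit 5 = 0: r = r^2 mod 47 = 9^2 = 34
  -> B = 34
s = B^a = 34^3 mod 47  (bits of 3 = 11)
  bit 0 = 1: r = r^2 * 34 mod 47 = 1^2 * 34 = 1*34 = 34
  bit 1 = 1: r = r^2 * 34 mod 47 = 34^2 * 34 = 28*34 = 12
  -> s = B^a = 12

Answer: 10 34 12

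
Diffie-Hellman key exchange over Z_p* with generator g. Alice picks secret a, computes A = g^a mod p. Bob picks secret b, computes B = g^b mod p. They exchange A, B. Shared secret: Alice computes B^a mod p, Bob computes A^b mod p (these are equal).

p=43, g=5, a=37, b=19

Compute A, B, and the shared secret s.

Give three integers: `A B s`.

A = 5^37 mod 43  (bits of 37 = 100101)
  bit 0 = 1: r = r^2 * 5 mod 43 = 1^2 * 5 = 1*5 = 5
  bit 1 = 0: r = r^2 mod 43 = 5^2 = 25
  bit 2 = 0: r = r^2 mod 43 = 25^2 = 23
  bit 3 = 1: r = r^2 * 5 mod 43 = 23^2 * 5 = 13*5 = 22
  bit 4 = 0: r = r^2 mod 43 = 22^2 = 11
  bit 5 = 1: r = r^2 * 5 mod 43 = 11^2 * 5 = 35*5 = 3
  -> A = 3
B = 5^19 mod 43  (bits of 19 = 10011)
  bit 0 = 1: r = r^2 * 5 mod 43 = 1^2 * 5 = 1*5 = 5
  bit 1 = 0: r = r^2 mod 43 = 5^2 = 25
  bit 2 = 0: r = r^2 mod 43 = 25^2 = 23
  bit 3 = 1: r = r^2 * 5 mod 43 = 23^2 * 5 = 13*5 = 22
  bit 4 = 1: r = r^2 * 5 mod 43 = 22^2 * 5 = 11*5 = 12
  -> B = 12
s = B^a = 12^37 mod 43  (bits of 37 = 100101)
  bit 0 = 1: r = r^2 * 12 mod 43 = 1^2 * 12 = 1*12 = 12
  bit 1 = 0: r = r^2 mod 43 = 12^2 = 15
  bit 2 = 0: r = r^2 mod 43 = 15^2 = 10
  bit 3 = 1: r = r^2 * 12 mod 43 = 10^2 * 12 = 14*12 = 39
  bit 4 = 0: r = r^2 mod 43 = 39^2 = 16
  bit 5 = 1: r = r^2 * 12 mod 43 = 16^2 * 12 = 41*12 = 19
  -> s = B^a = 19

Answer: 3 12 19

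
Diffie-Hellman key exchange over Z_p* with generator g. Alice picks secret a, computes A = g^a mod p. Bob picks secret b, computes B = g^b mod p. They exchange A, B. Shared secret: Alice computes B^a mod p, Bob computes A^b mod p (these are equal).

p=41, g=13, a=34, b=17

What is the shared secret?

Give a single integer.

A = 13^34 mod 41  (bits of 34 = 100010)
  bit 0 = 1: r = r^2 * 13 mod 41 = 1^2 * 13 = 1*13 = 13
  bit 1 = 0: r = r^2 mod 41 = 13^2 = 5
  bit 2 = 0: r = r^2 mod 41 = 5^2 = 25
  bit 3 = 0: r = r^2 mod 41 = 25^2 = 10
  bit 4 = 1: r = r^2 * 13 mod 41 = 10^2 * 13 = 18*13 = 29
  bit 5 = 0: r = r^2 mod 41 = 29^2 = 21
  -> A = 21
B = 13^17 mod 41  (bits of 17 = 10001)
  bit 0 = 1: r = r^2 * 13 mod 41 = 1^2 * 13 = 1*13 = 13
  bit 1 = 0: r = r^2 mod 41 = 13^2 = 5
  bit 2 = 0: r = r^2 mod 41 = 5^2 = 25
  bit 3 = 0: r = r^2 mod 41 = 25^2 = 10
  bit 4 = 1: r = r^2 * 13 mod 41 = 10^2 * 13 = 18*13 = 29
  -> B = 29
s = B^a = 29^34 mod 41  (bits of 34 = 100010)
  bit 0 = 1: r = r^2 * 29 mod 41 = 1^2 * 29 = 1*29 = 29
  bit 1 = 0: r = r^2 mod 41 = 29^2 = 21
  bit 2 = 0: r = r^2 mod 41 = 21^2 = 31
  bit 3 = 0: r = r^2 mod 41 = 31^2 = 18
  bit 4 = 1: r = r^2 * 29 mod 41 = 18^2 * 29 = 37*29 = 7
  bit 5 = 0: r = r^2 mod 41 = 7^2 = 8
  -> s = B^a = 8

Answer: 8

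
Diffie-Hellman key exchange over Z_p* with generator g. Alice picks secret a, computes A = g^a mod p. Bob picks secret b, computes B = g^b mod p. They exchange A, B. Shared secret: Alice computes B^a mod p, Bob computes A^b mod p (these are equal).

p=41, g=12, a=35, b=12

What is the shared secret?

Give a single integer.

Answer: 40

Derivation:
A = 12^35 mod 41  (bits of 35 = 100011)
  bit 0 = 1: r = r^2 * 12 mod 41 = 1^2 * 12 = 1*12 = 12
  bit 1 = 0: r = r^2 mod 41 = 12^2 = 21
  bit 2 = 0: r = r^2 mod 41 = 21^2 = 31
  bit 3 = 0: r = r^2 mod 41 = 31^2 = 18
  bit 4 = 1: r = r^2 * 12 mod 41 = 18^2 * 12 = 37*12 = 34
  bit 5 = 1: r = r^2 * 12 mod 41 = 34^2 * 12 = 8*12 = 14
  -> A = 14
B = 12^12 mod 41  (bits of 12 = 1100)
  bit 0 = 1: r = r^2 * 12 mod 41 = 1^2 * 12 = 1*12 = 12
  bit 1 = 1: r = r^2 * 12 mod 41 = 12^2 * 12 = 21*12 = 6
  bit 2 = 0: r = r^2 mod 41 = 6^2 = 36
  bit 3 = 0: r = r^2 mod 41 = 36^2 = 25
  -> B = 25
s = B^a = 25^35 mod 41  (bits of 35 = 100011)
  bit 0 = 1: r = r^2 * 25 mod 41 = 1^2 * 25 = 1*25 = 25
  bit 1 = 0: r = r^2 mod 41 = 25^2 = 10
  bit 2 = 0: r = r^2 mod 41 = 10^2 = 18
  bit 3 = 0: r = r^2 mod 41 = 18^2 = 37
  bit 4 = 1: r = r^2 * 25 mod 41 = 37^2 * 25 = 16*25 = 31
  bit 5 = 1: r = r^2 * 25 mod 41 = 31^2 * 25 = 18*25 = 40
  -> s = B^a = 40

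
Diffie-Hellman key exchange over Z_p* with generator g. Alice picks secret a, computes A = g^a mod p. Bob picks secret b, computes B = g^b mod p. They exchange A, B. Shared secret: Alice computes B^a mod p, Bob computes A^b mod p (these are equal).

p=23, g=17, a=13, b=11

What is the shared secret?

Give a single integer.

Answer: 22

Derivation:
A = 17^13 mod 23  (bits of 13 = 1101)
  bit 0 = 1: r = r^2 * 17 mod 23 = 1^2 * 17 = 1*17 = 17
  bit 1 = 1: r = r^2 * 17 mod 23 = 17^2 * 17 = 13*17 = 14
  bit 2 = 0: r = r^2 mod 23 = 14^2 = 12
  bit 3 = 1: r = r^2 * 17 mod 23 = 12^2 * 17 = 6*17 = 10
  -> A = 10
B = 17^11 mod 23  (bits of 11 = 1011)
  bit 0 = 1: r = r^2 * 17 mod 23 = 1^2 * 17 = 1*17 = 17
  bit 1 = 0: r = r^2 mod 23 = 17^2 = 13
  bit 2 = 1: r = r^2 * 17 mod 23 = 13^2 * 17 = 8*17 = 21
  bit 3 = 1: r = r^2 * 17 mod 23 = 21^2 * 17 = 4*17 = 22
  -> B = 22
s = B^a = 22^13 mod 23  (bits of 13 = 1101)
  bit 0 = 1: r = r^2 * 22 mod 23 = 1^2 * 22 = 1*22 = 22
  bit 1 = 1: r = r^2 * 22 mod 23 = 22^2 * 22 = 1*22 = 22
  bit 2 = 0: r = r^2 mod 23 = 22^2 = 1
  bit 3 = 1: r = r^2 * 22 mod 23 = 1^2 * 22 = 1*22 = 22
  -> s = B^a = 22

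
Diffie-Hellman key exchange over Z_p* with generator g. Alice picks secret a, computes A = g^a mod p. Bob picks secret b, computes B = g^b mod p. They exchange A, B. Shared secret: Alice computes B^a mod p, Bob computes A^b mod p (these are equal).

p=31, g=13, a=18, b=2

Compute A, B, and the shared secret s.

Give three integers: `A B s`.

Answer: 4 14 16

Derivation:
A = 13^18 mod 31  (bits of 18 = 10010)
  bit 0 = 1: r = r^2 * 13 mod 31 = 1^2 * 13 = 1*13 = 13
  bit 1 = 0: r = r^2 mod 31 = 13^2 = 14
  bit 2 = 0: r = r^2 mod 31 = 14^2 = 10
  bit 3 = 1: r = r^2 * 13 mod 31 = 10^2 * 13 = 7*13 = 29
  bit 4 = 0: r = r^2 mod 31 = 29^2 = 4
  -> A = 4
B = 13^2 mod 31  (bits of 2 = 10)
  bit 0 = 1: r = r^2 * 13 mod 31 = 1^2 * 13 = 1*13 = 13
  bit 1 = 0: r = r^2 mod 31 = 13^2 = 14
  -> B = 14
s = B^a = 14^18 mod 31  (bits of 18 = 10010)
  bit 0 = 1: r = r^2 * 14 mod 31 = 1^2 * 14 = 1*14 = 14
  bit 1 = 0: r = r^2 mod 31 = 14^2 = 10
  bit 2 = 0: r = r^2 mod 31 = 10^2 = 7
  bit 3 = 1: r = r^2 * 14 mod 31 = 7^2 * 14 = 18*14 = 4
  bit 4 = 0: r = r^2 mod 31 = 4^2 = 16
  -> s = B^a = 16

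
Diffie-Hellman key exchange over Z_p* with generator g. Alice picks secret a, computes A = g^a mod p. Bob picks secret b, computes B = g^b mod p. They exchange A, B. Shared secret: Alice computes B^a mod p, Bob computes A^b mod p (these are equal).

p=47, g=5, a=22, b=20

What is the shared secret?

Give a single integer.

A = 5^22 mod 47  (bits of 22 = 10110)
  bit 0 = 1: r = r^2 * 5 mod 47 = 1^2 * 5 = 1*5 = 5
  bit 1 = 0: r = r^2 mod 47 = 5^2 = 25
  bit 2 = 1: r = r^2 * 5 mod 47 = 25^2 * 5 = 14*5 = 23
  bit 3 = 1: r = r^2 * 5 mod 47 = 23^2 * 5 = 12*5 = 13
  bit 4 = 0: r = r^2 mod 47 = 13^2 = 28
  -> A = 28
B = 5^20 mod 47  (bits of 20 = 10100)
  bit 0 = 1: r = r^2 * 5 mod 47 = 1^2 * 5 = 1*5 = 5
  bit 1 = 0: r = r^2 mod 47 = 5^2 = 25
  bit 2 = 1: r = r^2 * 5 mod 47 = 25^2 * 5 = 14*5 = 23
  bit 3 = 0: r = r^2 mod 47 = 23^2 = 12
  bit 4 = 0: r = r^2 mod 47 = 12^2 = 3
  -> B = 3
s = B^a = 3^22 mod 47  (bits of 22 = 10110)
  bit 0 = 1: r = r^2 * 3 mod 47 = 1^2 * 3 = 1*3 = 3
  bit 1 = 0: r = r^2 mod 47 = 3^2 = 9
  bit 2 = 1: r = r^2 * 3 mod 47 = 9^2 * 3 = 34*3 = 8
  bit 3 = 1: r = r^2 * 3 mod 47 = 8^2 * 3 = 17*3 = 4
  bit 4 = 0: r = r^2 mod 47 = 4^2 = 16
  -> s = B^a = 16

Answer: 16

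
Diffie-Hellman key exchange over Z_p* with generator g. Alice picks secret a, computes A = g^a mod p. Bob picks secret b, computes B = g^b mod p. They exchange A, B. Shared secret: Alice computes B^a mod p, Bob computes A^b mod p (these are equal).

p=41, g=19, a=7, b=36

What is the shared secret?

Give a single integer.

Answer: 31

Derivation:
A = 19^7 mod 41  (bits of 7 = 111)
  bit 0 = 1: r = r^2 * 19 mod 41 = 1^2 * 19 = 1*19 = 19
  bit 1 = 1: r = r^2 * 19 mod 41 = 19^2 * 19 = 33*19 = 12
  bit 2 = 1: r = r^2 * 19 mod 41 = 12^2 * 19 = 21*19 = 30
  -> A = 30
B = 19^36 mod 41  (bits of 36 = 100100)
  bit 0 = 1: r = r^2 * 19 mod 41 = 1^2 * 19 = 1*19 = 19
  bit 1 = 0: r = r^2 mod 41 = 19^2 = 33
  bit 2 = 0: r = r^2 mod 41 = 33^2 = 23
  bit 3 = 1: r = r^2 * 19 mod 41 = 23^2 * 19 = 37*19 = 6
  bit 4 = 0: r = r^2 mod 41 = 6^2 = 36
  bit 5 = 0: r = r^2 mod 41 = 36^2 = 25
  -> B = 25
s = B^a = 25^7 mod 41  (bits of 7 = 111)
  bit 0 = 1: r = r^2 * 25 mod 41 = 1^2 * 25 = 1*25 = 25
  bit 1 = 1: r = r^2 * 25 mod 41 = 25^2 * 25 = 10*25 = 4
  bit 2 = 1: r = r^2 * 25 mod 41 = 4^2 * 25 = 16*25 = 31
  -> s = B^a = 31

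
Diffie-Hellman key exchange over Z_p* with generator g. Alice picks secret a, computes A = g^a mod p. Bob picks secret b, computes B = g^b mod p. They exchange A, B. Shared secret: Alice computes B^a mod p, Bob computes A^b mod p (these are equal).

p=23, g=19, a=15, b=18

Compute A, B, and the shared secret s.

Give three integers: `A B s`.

Answer: 20 8 2

Derivation:
A = 19^15 mod 23  (bits of 15 = 1111)
  bit 0 = 1: r = r^2 * 19 mod 23 = 1^2 * 19 = 1*19 = 19
  bit 1 = 1: r = r^2 * 19 mod 23 = 19^2 * 19 = 16*19 = 5
  bit 2 = 1: r = r^2 * 19 mod 23 = 5^2 * 19 = 2*19 = 15
  bit 3 = 1: r = r^2 * 19 mod 23 = 15^2 * 19 = 18*19 = 20
  -> A = 20
B = 19^18 mod 23  (bits of 18 = 10010)
  bit 0 = 1: r = r^2 * 19 mod 23 = 1^2 * 19 = 1*19 = 19
  bit 1 = 0: r = r^2 mod 23 = 19^2 = 16
  bit 2 = 0: r = r^2 mod 23 = 16^2 = 3
  bit 3 = 1: r = r^2 * 19 mod 23 = 3^2 * 19 = 9*19 = 10
  bit 4 = 0: r = r^2 mod 23 = 10^2 = 8
  -> B = 8
s = B^a = 8^15 mod 23  (bits of 15 = 1111)
  bit 0 = 1: r = r^2 * 8 mod 23 = 1^2 * 8 = 1*8 = 8
  bit 1 = 1: r = r^2 * 8 mod 23 = 8^2 * 8 = 18*8 = 6
  bit 2 = 1: r = r^2 * 8 mod 23 = 6^2 * 8 = 13*8 = 12
  bit 3 = 1: r = r^2 * 8 mod 23 = 12^2 * 8 = 6*8 = 2
  -> s = B^a = 2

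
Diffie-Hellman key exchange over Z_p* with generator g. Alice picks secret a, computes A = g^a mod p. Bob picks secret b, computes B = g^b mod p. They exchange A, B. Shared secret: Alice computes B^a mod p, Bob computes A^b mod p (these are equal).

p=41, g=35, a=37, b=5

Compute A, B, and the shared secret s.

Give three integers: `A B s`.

A = 35^37 mod 41  (bits of 37 = 100101)
  bit 0 = 1: r = r^2 * 35 mod 41 = 1^2 * 35 = 1*35 = 35
  bit 1 = 0: r = r^2 mod 41 = 35^2 = 36
  bit 2 = 0: r = r^2 mod 41 = 36^2 = 25
  bit 3 = 1: r = r^2 * 35 mod 41 = 25^2 * 35 = 10*35 = 22
  bit 4 = 0: r = r^2 mod 41 = 22^2 = 33
  bit 5 = 1: r = r^2 * 35 mod 41 = 33^2 * 35 = 23*35 = 26
  -> A = 26
B = 35^5 mod 41  (bits of 5 = 101)
  bit 0 = 1: r = r^2 * 35 mod 41 = 1^2 * 35 = 1*35 = 35
  bit 1 = 0: r = r^2 mod 41 = 35^2 = 36
  bit 2 = 1: r = r^2 * 35 mod 41 = 36^2 * 35 = 25*35 = 14
  -> B = 14
s = B^a = 14^37 mod 41  (bits of 37 = 100101)
  bit 0 = 1: r = r^2 * 14 mod 41 = 1^2 * 14 = 1*14 = 14
  bit 1 = 0: r = r^2 mod 41 = 14^2 = 32
  bit 2 = 0: r = r^2 mod 41 = 32^2 = 40
  bit 3 = 1: r = r^2 * 14 mod 41 = 40^2 * 14 = 1*14 = 14
  bit 4 = 0: r = r^2 mod 41 = 14^2 = 32
  bit 5 = 1: r = r^2 * 14 mod 41 = 32^2 * 14 = 40*14 = 27
  -> s = B^a = 27

Answer: 26 14 27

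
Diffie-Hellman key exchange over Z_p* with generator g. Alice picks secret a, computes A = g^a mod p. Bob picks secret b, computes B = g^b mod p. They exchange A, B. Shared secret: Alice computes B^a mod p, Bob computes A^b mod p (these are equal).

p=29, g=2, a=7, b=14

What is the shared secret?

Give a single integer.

Answer: 28

Derivation:
A = 2^7 mod 29  (bits of 7 = 111)
  bit 0 = 1: r = r^2 * 2 mod 29 = 1^2 * 2 = 1*2 = 2
  bit 1 = 1: r = r^2 * 2 mod 29 = 2^2 * 2 = 4*2 = 8
  bit 2 = 1: r = r^2 * 2 mod 29 = 8^2 * 2 = 6*2 = 12
  -> A = 12
B = 2^14 mod 29  (bits of 14 = 1110)
  bit 0 = 1: r = r^2 * 2 mod 29 = 1^2 * 2 = 1*2 = 2
  bit 1 = 1: r = r^2 * 2 mod 29 = 2^2 * 2 = 4*2 = 8
  bit 2 = 1: r = r^2 * 2 mod 29 = 8^2 * 2 = 6*2 = 12
  bit 3 = 0: r = r^2 mod 29 = 12^2 = 28
  -> B = 28
s = B^a = 28^7 mod 29  (bits of 7 = 111)
  bit 0 = 1: r = r^2 * 28 mod 29 = 1^2 * 28 = 1*28 = 28
  bit 1 = 1: r = r^2 * 28 mod 29 = 28^2 * 28 = 1*28 = 28
  bit 2 = 1: r = r^2 * 28 mod 29 = 28^2 * 28 = 1*28 = 28
  -> s = B^a = 28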